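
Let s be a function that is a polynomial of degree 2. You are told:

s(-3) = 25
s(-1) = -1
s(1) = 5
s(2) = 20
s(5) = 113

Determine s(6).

160

Write s(k) = ak² + bk + c; the 5 given values yield a linear system in the 3 coefficients.
Solving, s(k) = 4k² + 3k - 2.
Then s(6) = 160.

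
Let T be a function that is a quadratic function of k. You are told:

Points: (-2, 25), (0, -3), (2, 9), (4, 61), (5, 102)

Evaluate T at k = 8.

Write T(k) = ak² + bk + c; the 5 given values yield a linear system in the 3 coefficients.
Solving, T(k) = 5k² - 4k - 3.
Then T(8) = 285.

285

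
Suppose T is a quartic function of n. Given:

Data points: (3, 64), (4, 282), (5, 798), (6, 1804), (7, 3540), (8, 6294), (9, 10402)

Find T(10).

16248

First differences: 218, 516, 1006, 1736, 2754, 4108. Second differences: 298, 490, 730, 1018, 1354. Third differences: 192, 240, 288, 336. Fourth differences: 48, 48, 48.
Level-4 differences are constant, so T has degree 4.
Fitting a degree-4 polynomial gives T(n) = 2n^4 - 4n³ + 3n² - 5n - 2.
Then T(10) = 16248.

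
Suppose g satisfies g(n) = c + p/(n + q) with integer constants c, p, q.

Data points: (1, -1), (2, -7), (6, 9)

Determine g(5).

(g(n) − c)(n + q) = p for each data point; the three points give a linear system in c and q, then p follows.
Solving: c = 5, q = -3, p = 12, so g(n) = 5 + 12/(n − 3).
Then g(5) = 5 + 12/2 = 11.

11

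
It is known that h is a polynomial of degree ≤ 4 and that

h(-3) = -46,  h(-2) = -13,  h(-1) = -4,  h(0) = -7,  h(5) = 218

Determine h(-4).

Write h(x) = ax^4 + bx³ + cx² + dx + e; the 5 given values yield a linear system in the 5 coefficients.
Solving, the leading coefficient vanishes, and h(x) = 2x³ - 5x - 7.
Then h(-4) = -115.

-115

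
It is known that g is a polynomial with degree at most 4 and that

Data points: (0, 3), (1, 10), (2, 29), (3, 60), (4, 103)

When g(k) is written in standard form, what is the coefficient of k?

First differences: 7, 19, 31, 43. Second differences: 12, 12, 12.
Level-2 differences are constant, so g has degree 2.
Fitting a degree-2 polynomial gives g(k) = 6k² + k + 3.
The coefficient of k is 1.

1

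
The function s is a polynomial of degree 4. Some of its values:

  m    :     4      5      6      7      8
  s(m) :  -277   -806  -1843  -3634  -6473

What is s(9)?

Write s(m) = am^4 + bm³ + cm² + dm + e; the 5 given values yield a linear system in the 5 coefficients.
Solving, s(m) = -2m^4 + 3m³ + 3m² - m - 1.
Then s(9) = -10702.

-10702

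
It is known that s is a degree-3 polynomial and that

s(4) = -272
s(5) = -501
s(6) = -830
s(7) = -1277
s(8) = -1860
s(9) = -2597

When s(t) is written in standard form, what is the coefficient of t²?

First differences: -229, -329, -447, -583, -737. Second differences: -100, -118, -136, -154. Third differences: -18, -18, -18.
Level-3 differences are constant, so s has degree 3.
Fitting a degree-3 polynomial gives s(t) = -3t³ - 5t² - t + 4.
The coefficient of t² is -5.

-5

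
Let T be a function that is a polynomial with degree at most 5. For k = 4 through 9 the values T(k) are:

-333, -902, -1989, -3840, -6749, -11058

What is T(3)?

First differences: -569, -1087, -1851, -2909, -4309. Second differences: -518, -764, -1058, -1400. Third differences: -246, -294, -342. Fourth differences: -48, -48.
Level-4 differences are constant, so T has degree 4.
Fitting a degree-4 polynomial gives T(k) = -2k^4 + 3k³ - 2k² + 4k + 3.
Then T(3) = -84.

-84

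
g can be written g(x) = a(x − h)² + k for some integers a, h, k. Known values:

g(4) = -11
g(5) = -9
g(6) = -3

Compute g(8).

First differences 2, 6; second difference 4 = 2a, so a = 2.
Expanding, the x-coefficient is −2ah = -4h; matching it to the data gives h = 4, and then k = -11.
So g(x) = 2(x − 4)² − 11.
g(8) = 2·4² − 11 = 21.

21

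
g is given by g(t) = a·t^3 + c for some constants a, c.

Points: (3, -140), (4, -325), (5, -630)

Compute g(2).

From g(3) = -140 and g(4) = -325: 27a + c = -140 and 64a + c = -325.
Subtracting: 37a = -185, so a = -5; then c = -140 − (-5)·27 = -5.
So g(t) = -5t³ − 5, and g(2) = -45.

-45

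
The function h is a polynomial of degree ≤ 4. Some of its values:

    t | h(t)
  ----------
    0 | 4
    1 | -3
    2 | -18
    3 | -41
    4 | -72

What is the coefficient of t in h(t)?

-3

Write h(t) = at^4 + bt³ + ct² + dt + e; the 5 given values yield a linear system in the 5 coefficients.
Solving, the top 2 coefficients vanish, and h(t) = -4t² - 3t + 4.
The coefficient of t is -3.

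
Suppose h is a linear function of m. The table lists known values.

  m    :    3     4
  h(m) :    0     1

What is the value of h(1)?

Write h(m) = am + b; the 2 given values yield a linear system in the 2 coefficients.
Solving, h(m) = m - 3.
Then h(1) = -2.

-2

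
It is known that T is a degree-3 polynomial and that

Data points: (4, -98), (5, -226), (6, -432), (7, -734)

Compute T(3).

-30

Write T(m) = am³ + bm² + cm + d; the 4 given values yield a linear system in the 4 coefficients.
Solving, T(m) = -3m³ + 6m² + m - 6.
Then T(3) = -30.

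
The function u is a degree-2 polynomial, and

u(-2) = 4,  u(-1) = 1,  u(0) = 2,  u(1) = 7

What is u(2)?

16

First differences: -3, 1, 5. Second differences: 4, 4.
Level-2 differences are constant, so u has degree 2.
Extending the table by one column gives the next first difference 9, so u(2) = 7 + 9 = 16.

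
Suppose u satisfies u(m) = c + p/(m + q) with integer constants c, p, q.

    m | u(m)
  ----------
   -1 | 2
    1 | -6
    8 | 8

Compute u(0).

0

(u(m) − c)(m + q) = p for each data point; the three points give a linear system in c and q, then p follows.
Solving: c = 6, q = -2, p = 12, so u(m) = 6 + 12/(m − 2).
Then u(0) = 6 + 12/(-2) = 0.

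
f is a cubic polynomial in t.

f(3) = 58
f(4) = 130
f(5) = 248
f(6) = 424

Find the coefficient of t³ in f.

2

Write f(t) = at³ + bt² + ct + d; the 4 given values yield a linear system in the 4 coefficients.
Solving, f(t) = 2t³ - t² + 5t - 2.
The coefficient of t³ is 2.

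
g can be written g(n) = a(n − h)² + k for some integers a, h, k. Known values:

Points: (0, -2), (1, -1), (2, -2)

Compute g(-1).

-5

First differences 1, -1; second difference -2 = 2a, so a = -1.
Expanding, the n-coefficient is −2ah = 2h; matching it to the data gives h = 1, and then k = -1.
So g(n) = -1(n − 1)² − 1.
g(-1) = -1·(-2)² − 1 = -5.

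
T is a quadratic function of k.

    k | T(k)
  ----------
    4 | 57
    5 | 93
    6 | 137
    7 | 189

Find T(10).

393

First differences: 36, 44, 52. Second differences: 8, 8.
Level-2 differences are constant, so T has degree 2.
Fitting a degree-2 polynomial gives T(k) = 4k² - 7.
Then T(10) = 393.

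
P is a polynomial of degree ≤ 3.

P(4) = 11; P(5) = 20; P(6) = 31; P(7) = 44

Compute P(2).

Write P(t) = at³ + bt² + ct + d; the 4 given values yield a linear system in the 4 coefficients.
Solving, the leading coefficient vanishes, and P(t) = t² - 5.
Then P(2) = -1.

-1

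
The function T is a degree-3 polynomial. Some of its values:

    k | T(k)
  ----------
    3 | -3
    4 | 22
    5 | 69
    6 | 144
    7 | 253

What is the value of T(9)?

597

Write T(k) = ak³ + bk² + ck + d; the 5 given values yield a linear system in the 4 coefficients.
Solving, T(k) = k³ - k² - 5k - 6.
Then T(9) = 597.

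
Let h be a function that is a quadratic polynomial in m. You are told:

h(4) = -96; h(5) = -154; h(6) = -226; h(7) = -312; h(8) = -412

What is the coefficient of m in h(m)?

Write h(m) = am² + bm + c; the 5 given values yield a linear system in the 3 coefficients.
Solving, h(m) = -7m² + 5m - 4.
The coefficient of m is 5.

5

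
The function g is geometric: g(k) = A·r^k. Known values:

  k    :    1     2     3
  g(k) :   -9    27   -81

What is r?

-3

Consecutive ratio: 27/(-9) = -3, and -81/27 = -3, so r = -3.
Then A·(-3)^1 = -9 gives A = 3, and g(k) = 3·(-3)^k.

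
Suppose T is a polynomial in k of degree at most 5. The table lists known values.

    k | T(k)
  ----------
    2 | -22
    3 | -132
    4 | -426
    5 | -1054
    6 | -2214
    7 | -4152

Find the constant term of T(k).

First differences: -110, -294, -628, -1160, -1938. Second differences: -184, -334, -532, -778. Third differences: -150, -198, -246. Fourth differences: -48, -48.
Level-4 differences are constant, so T has degree 4.
Fitting a degree-4 polynomial gives T(k) = -2k^4 + 3k³ - 9k² + 8k + 6.
The constant term is T(0) = 6.

6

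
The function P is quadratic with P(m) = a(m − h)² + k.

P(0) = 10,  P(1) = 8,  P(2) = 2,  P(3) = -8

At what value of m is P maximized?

0

First differences -2, -6, -10; second difference -4 = 2a, so a = -2.
Expanding, the m-coefficient is −2ah = 4h; matching it to the data gives h = 0, and then k = 10.
So P(m) = -2(m + 0)² + 10.
Hence h = 0.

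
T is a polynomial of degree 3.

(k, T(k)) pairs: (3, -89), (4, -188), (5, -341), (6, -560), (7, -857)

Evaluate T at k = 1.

First differences: -99, -153, -219, -297. Second differences: -54, -66, -78. Third differences: -12, -12.
Level-3 differences are constant, so T has degree 3.
Fitting a degree-3 polynomial gives T(k) = -2k³ - 3k² - 4k + 4.
Then T(1) = -5.

-5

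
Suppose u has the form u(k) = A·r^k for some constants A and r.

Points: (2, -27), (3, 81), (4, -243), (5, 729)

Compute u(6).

Consecutive ratio: 81/(-27) = -3, and -243/81 = -3, so r = -3.
Then A·(-3)^2 = -27 gives A = -3, and u(k) = -3·(-3)^k.
u(6) = -3·(-3)^6 = -2187.

-2187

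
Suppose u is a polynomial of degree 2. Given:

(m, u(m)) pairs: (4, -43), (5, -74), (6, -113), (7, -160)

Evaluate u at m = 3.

-20

First differences: -31, -39, -47. Second differences: -8, -8.
Level-2 differences are constant, so u has degree 2.
Fitting a degree-2 polynomial gives u(m) = -4m² + 5m + 1.
Then u(3) = -20.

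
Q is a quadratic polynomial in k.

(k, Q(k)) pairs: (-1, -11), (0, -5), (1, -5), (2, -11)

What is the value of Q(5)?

-65

First differences: 6, 0, -6. Second differences: -6, -6.
Level-2 differences are constant, so Q has degree 2.
Fitting a degree-2 polynomial gives Q(k) = -3k² + 3k - 5.
Then Q(5) = -65.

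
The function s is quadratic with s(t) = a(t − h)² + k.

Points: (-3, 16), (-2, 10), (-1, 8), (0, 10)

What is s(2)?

First differences -6, -2, 2; second difference 4 = 2a, so a = 2.
Expanding, the t-coefficient is −2ah = -4h; matching it to the data gives h = -1, and then k = 8.
So s(t) = 2(t + 1)² + 8.
s(2) = 2·3² + 8 = 26.

26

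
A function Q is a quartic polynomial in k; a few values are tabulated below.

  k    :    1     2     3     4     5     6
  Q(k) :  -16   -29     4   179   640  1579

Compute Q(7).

First differences: -13, 33, 175, 461, 939. Second differences: 46, 142, 286, 478. Third differences: 96, 144, 192. Fourth differences: 48, 48.
Level-4 differences are constant, so Q has degree 4.
Extending the table by one column gives the next first difference 1657, so Q(7) = 1579 + 1657 = 3236.

3236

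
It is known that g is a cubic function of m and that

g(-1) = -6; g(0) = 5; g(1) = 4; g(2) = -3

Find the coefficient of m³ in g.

1

Write g(m) = am³ + bm² + cm + d; the 4 given values yield a linear system in the 4 coefficients.
Solving, g(m) = m³ - 6m² + 4m + 5.
The coefficient of m³ is 1.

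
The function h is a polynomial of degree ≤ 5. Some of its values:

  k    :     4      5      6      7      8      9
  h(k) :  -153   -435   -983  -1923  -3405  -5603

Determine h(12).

First differences: -282, -548, -940, -1482, -2198. Second differences: -266, -392, -542, -716. Third differences: -126, -150, -174. Fourth differences: -24, -24.
Level-4 differences are constant, so h has degree 4.
Fitting a degree-4 polynomial gives h(k) = -k^4 + k³ + 3k² - k - 5.
Then h(12) = -18593.

-18593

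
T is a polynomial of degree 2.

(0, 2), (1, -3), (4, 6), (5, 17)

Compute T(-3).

41

Write T(m) = am² + bm + c; the 4 given values yield a linear system in the 3 coefficients.
Solving, T(m) = 2m² - 7m + 2.
Then T(-3) = 41.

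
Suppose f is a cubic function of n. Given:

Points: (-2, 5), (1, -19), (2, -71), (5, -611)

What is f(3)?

Write f(n) = an³ + bn² + cn + d; the 4 given values yield a linear system in the 4 coefficients.
Solving, f(n) = -3n³ - 8n² - 7n - 1.
Then f(3) = -175.

-175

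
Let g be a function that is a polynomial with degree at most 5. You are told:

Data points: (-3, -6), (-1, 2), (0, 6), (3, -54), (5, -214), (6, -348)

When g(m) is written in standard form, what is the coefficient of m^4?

Write g(m) = am^5 + bm^4 + cm³ + dm² + em + p; the 6 given values yield a linear system in the 6 coefficients.
Solving, the top 2 coefficients vanish, and g(m) = -m³ - 4m² + m + 6.
The coefficient of m^4 is 0.

0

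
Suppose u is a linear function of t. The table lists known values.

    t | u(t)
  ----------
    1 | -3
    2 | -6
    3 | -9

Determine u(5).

Write u(t) = at + b; the 3 given values yield a linear system in the 2 coefficients.
Solving, u(t) = -3t.
Then u(5) = -15.

-15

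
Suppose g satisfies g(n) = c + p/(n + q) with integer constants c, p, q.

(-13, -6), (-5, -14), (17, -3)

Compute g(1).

(g(n) − c)(n + q) = p for each data point; the three points give a linear system in c and q, then p follows.
Solving: c = -4, q = 3, p = 20, so g(n) = -4 + 20/(n + 3).
Then g(1) = -4 + 20/4 = 1.

1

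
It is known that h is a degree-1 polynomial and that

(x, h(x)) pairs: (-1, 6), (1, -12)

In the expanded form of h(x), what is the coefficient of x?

-9

Write h(x) = ax + b; the 2 given values yield a linear system in the 2 coefficients.
Solving, h(x) = -9x - 3.
The coefficient of x is -9.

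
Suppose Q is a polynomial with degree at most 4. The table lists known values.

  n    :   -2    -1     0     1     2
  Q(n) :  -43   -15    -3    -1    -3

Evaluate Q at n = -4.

-171

Write Q(n) = an^4 + bn³ + cn² + dn + e; the 5 given values yield a linear system in the 5 coefficients.
Solving, the leading coefficient vanishes, and Q(n) = n³ - 5n² + 6n - 3.
Then Q(-4) = -171.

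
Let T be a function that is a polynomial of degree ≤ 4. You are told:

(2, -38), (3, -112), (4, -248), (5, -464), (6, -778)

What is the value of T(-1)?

-8

First differences: -74, -136, -216, -314. Second differences: -62, -80, -98. Third differences: -18, -18.
Level-3 differences are constant, so T has degree 3.
Fitting a degree-3 polynomial gives T(t) = -3t³ - 4t² + 3t - 4.
Then T(-1) = -8.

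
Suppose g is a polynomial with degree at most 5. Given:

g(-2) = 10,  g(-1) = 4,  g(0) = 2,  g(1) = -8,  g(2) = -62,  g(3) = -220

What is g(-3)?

First differences: -6, -2, -10, -54, -158. Second differences: 4, -8, -44, -104. Third differences: -12, -36, -60. Fourth differences: -24, -24.
Level-4 differences are constant, so g has degree 4.
Fitting a degree-4 polynomial gives g(t) = -t^4 - 4t³ - 3t² - 2t + 2.
Then g(-3) = 8.

8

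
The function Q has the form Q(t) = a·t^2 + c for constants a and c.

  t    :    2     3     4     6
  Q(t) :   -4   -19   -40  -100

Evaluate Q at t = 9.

-235

From Q(2) = -4 and Q(3) = -19: 4a + c = -4 and 9a + c = -19.
Subtracting: 5a = -15, so a = -3; then c = -4 − (-3)·4 = 8.
So Q(t) = -3t² + 8, and Q(9) = -235.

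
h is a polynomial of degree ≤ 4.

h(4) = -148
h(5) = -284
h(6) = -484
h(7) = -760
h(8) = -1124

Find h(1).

Write h(m) = am^4 + bm³ + cm² + dm + e; the 5 given values yield a linear system in the 5 coefficients.
Solving, the leading coefficient vanishes, and h(m) = -2m³ - 2m² + 4m - 4.
Then h(1) = -4.

-4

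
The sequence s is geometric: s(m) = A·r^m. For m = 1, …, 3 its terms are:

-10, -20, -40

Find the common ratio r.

2

Consecutive ratio: -20/(-10) = 2, and -40/(-20) = 2, so r = 2.
Then A·2^1 = -10 gives A = -5, and s(m) = -5·2^m.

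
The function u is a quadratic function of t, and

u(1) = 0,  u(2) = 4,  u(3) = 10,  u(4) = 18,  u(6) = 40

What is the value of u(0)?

-2

Write u(t) = at² + bt + c; the 5 given values yield a linear system in the 3 coefficients.
Solving, u(t) = t² + t - 2.
Then u(0) = -2.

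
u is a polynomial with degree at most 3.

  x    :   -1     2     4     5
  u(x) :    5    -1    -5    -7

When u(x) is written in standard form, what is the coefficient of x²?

Write u(x) = ax³ + bx² + cx + d; the 4 given values yield a linear system in the 4 coefficients.
Solving, the top 2 coefficients vanish, and u(x) = -2x + 3.
The coefficient of x² is 0.

0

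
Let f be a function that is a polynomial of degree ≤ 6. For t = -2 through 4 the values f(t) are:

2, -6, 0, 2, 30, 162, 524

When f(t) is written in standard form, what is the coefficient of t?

3

First differences: -8, 6, 2, 28, 132, 362. Second differences: 14, -4, 26, 104, 230. Third differences: -18, 30, 78, 126. Fourth differences: 48, 48, 48.
Level-4 differences are constant, so f has degree 4.
Fitting a degree-4 polynomial gives f(t) = 2t^4 + t³ - 4t² + 3t.
The coefficient of t is 3.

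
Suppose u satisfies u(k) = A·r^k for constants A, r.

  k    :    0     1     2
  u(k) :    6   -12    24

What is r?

-2

Consecutive ratio: -12/6 = -2, and 24/(-12) = -2, so r = -2.
Then A·(-2)^0 = 6 gives A = 6, and u(k) = 6·(-2)^k.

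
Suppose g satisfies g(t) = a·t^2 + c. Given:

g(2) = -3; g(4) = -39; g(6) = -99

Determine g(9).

-234

From g(2) = -3 and g(4) = -39: 4a + c = -3 and 16a + c = -39.
Subtracting: 12a = -36, so a = -3; then c = -3 − (-3)·4 = 9.
So g(t) = -3t² + 9, and g(9) = -234.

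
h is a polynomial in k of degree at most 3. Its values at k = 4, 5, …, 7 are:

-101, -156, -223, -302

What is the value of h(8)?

-393

First differences: -55, -67, -79. Second differences: -12, -12.
Level-2 differences are constant, so h has degree 2.
Fitting a degree-2 polynomial gives h(k) = -6k² - k - 1.
Then h(8) = -393.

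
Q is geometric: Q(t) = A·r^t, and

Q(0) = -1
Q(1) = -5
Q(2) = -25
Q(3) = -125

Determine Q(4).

-625

Consecutive ratio: -5/(-1) = 5, and -25/(-5) = 5, so r = 5.
Then A·5^0 = -1 gives A = -1, and Q(t) = -1·5^t.
Q(4) = -1·5^4 = -625.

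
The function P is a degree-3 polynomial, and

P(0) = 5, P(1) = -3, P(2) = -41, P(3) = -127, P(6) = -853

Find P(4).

-279

Write P(x) = ax³ + bx² + cx + d; the 5 given values yield a linear system in the 4 coefficients.
Solving, P(x) = -3x³ - 6x² + x + 5.
Then P(4) = -279.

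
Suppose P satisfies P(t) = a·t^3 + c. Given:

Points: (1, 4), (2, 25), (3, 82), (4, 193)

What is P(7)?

1030

From P(1) = 4 and P(2) = 25: 1a + c = 4 and 8a + c = 25.
Subtracting: 7a = 21, so a = 3; then c = 4 − 3·1 = 1.
So P(t) = 3t³ + 1, and P(7) = 1030.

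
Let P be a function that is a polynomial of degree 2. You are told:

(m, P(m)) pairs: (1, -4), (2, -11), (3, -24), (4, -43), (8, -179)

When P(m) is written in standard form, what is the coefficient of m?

Write P(m) = am² + bm + c; the 5 given values yield a linear system in the 3 coefficients.
Solving, P(m) = -3m² + 2m - 3.
The coefficient of m is 2.

2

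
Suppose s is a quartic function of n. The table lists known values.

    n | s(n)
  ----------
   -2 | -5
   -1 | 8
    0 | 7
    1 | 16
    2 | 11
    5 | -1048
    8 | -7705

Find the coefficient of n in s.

Write s(n) = an^4 + bn³ + cn² + dn + e; the 7 given values yield a linear system in the 5 coefficients.
Solving, s(n) = -2n^4 + 7n² + 4n + 7.
The coefficient of n is 4.

4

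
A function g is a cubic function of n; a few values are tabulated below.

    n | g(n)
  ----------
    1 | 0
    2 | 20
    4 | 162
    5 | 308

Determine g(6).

Write g(n) = an³ + bn² + cn + d; the 4 given values yield a linear system in the 4 coefficients.
Solving, g(n) = 2n³ + 3n² - 3n - 2.
Then g(6) = 520.

520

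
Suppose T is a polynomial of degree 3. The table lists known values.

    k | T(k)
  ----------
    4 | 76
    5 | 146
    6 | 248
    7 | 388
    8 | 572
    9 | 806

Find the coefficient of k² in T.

1

First differences: 70, 102, 140, 184, 234. Second differences: 32, 38, 44, 50. Third differences: 6, 6, 6.
Level-3 differences are constant, so T has degree 3.
Fitting a degree-3 polynomial gives T(k) = k³ + k² - 4.
The coefficient of k² is 1.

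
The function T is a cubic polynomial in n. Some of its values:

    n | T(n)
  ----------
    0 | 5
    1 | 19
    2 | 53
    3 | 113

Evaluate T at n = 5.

335

Write T(n) = an³ + bn² + cn + d; the 4 given values yield a linear system in the 4 coefficients.
Solving, T(n) = n³ + 7n² + 6n + 5.
Then T(5) = 335.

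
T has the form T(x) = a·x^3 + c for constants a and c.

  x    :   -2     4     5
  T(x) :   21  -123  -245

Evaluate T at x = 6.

From T(-2) = 21 and T(4) = -123: -8a + c = 21 and 64a + c = -123.
Subtracting: 72a = -144, so a = -2; then c = 21 − (-2)·(-8) = 5.
So T(x) = -2x³ + 5, and T(6) = -427.

-427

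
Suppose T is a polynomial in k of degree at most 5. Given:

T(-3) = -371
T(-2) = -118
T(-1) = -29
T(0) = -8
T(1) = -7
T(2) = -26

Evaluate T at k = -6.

Write T(k) = ak^5 + bk^4 + ck³ + dk² + ek + p; the 6 given values yield a linear system in the 6 coefficients.
Solving, the leading coefficient vanishes, and T(k) = -2k^4 + 4k³ - 8k² + 7k - 8.
Then T(-6) = -3794.

-3794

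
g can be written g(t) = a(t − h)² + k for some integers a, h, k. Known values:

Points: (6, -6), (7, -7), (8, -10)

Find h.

6

First differences -1, -3; second difference -2 = 2a, so a = -1.
Expanding, the t-coefficient is −2ah = 2h; matching it to the data gives h = 6, and then k = -6.
So g(t) = -1(t − 6)² − 6.
Hence h = 6.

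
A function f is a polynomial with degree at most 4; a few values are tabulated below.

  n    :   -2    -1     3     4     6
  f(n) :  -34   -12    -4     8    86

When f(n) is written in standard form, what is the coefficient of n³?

1

Write f(n) = an^4 + bn³ + cn² + dn + e; the 5 given values yield a linear system in the 5 coefficients.
Solving, the leading coefficient vanishes, and f(n) = n³ - 4n² + 3n - 4.
The coefficient of n³ is 1.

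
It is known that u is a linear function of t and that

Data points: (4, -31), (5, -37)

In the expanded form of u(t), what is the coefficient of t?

Write u(t) = at + b; the 2 given values yield a linear system in the 2 coefficients.
Solving, u(t) = -6t - 7.
The coefficient of t is -6.

-6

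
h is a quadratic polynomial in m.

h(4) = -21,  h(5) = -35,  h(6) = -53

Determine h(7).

Write h(m) = am² + bm + c; the 3 given values yield a linear system in the 3 coefficients.
Solving, h(m) = -2m² + 4m - 5.
Then h(7) = -75.

-75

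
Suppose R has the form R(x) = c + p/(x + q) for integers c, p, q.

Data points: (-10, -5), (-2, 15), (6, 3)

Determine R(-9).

-6

(R(x) − c)(x + q) = p for each data point; the three points give a linear system in c and q, then p follows.
Solving: c = 0, q = 4, p = 30, so R(x) = 30/(x + 4).
Then R(-9) = 0 + 30/(-5) = -6.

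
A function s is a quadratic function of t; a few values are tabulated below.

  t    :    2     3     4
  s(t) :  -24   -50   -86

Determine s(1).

Write s(t) = at² + bt + c; the 3 given values yield a linear system in the 3 coefficients.
Solving, s(t) = -5t² - t - 2.
Then s(1) = -8.

-8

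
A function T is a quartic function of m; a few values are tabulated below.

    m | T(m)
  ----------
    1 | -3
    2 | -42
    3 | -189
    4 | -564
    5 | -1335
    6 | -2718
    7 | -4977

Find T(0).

Write T(m) = am^4 + bm³ + cm² + dm + e; the 7 given values yield a linear system in the 5 coefficients.
Solving, T(m) = -2m^4 - 4m² + 3m.
Then T(0) = 0.

0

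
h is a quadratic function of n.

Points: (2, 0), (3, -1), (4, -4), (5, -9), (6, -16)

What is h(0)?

First differences: -1, -3, -5, -7. Second differences: -2, -2, -2.
Level-2 differences are constant, so h has degree 2.
Fitting a degree-2 polynomial gives h(n) = -n² + 4n - 4.
The constant term is h(0) = -4.

-4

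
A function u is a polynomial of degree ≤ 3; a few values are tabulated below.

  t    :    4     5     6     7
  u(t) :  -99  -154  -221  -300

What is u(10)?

-609

First differences: -55, -67, -79. Second differences: -12, -12.
Level-2 differences are constant, so u has degree 2.
Fitting a degree-2 polynomial gives u(t) = -6t² - t + 1.
Then u(10) = -609.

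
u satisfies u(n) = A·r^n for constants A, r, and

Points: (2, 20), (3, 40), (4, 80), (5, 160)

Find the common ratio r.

2

Consecutive ratio: 40/20 = 2, and 80/40 = 2, so r = 2.
Then A·2^2 = 20 gives A = 5, and u(n) = 5·2^n.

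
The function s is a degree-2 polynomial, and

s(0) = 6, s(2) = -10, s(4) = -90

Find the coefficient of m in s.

8

Write s(m) = am² + bm + c; the 3 given values yield a linear system in the 3 coefficients.
Solving, s(m) = -8m² + 8m + 6.
The coefficient of m is 8.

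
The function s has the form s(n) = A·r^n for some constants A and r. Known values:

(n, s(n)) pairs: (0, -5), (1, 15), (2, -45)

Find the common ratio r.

-3

Consecutive ratio: 15/(-5) = -3, and -45/15 = -3, so r = -3.
Then A·(-3)^0 = -5 gives A = -5, and s(n) = -5·(-3)^n.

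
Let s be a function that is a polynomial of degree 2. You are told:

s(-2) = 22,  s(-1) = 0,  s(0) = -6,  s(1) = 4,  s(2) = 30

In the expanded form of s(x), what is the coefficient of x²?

First differences: -22, -6, 10, 26. Second differences: 16, 16, 16.
Level-2 differences are constant, so s has degree 2.
Fitting a degree-2 polynomial gives s(x) = 8x² + 2x - 6.
The coefficient of x² is 8.

8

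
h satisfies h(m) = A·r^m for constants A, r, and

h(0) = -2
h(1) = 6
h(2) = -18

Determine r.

Consecutive ratio: 6/(-2) = -3, and -18/6 = -3, so r = -3.
Then A·(-3)^0 = -2 gives A = -2, and h(m) = -2·(-3)^m.

-3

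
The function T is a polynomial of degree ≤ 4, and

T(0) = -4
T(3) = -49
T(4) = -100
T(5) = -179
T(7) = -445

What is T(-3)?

Write T(n) = an^4 + bn³ + cn² + dn + e; the 5 given values yield a linear system in the 5 coefficients.
Solving, the leading coefficient vanishes, and T(n) = -n³ - 2n² - 4.
Then T(-3) = 5.

5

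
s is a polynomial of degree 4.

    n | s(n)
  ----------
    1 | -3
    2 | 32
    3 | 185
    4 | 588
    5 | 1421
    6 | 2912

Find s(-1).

-7

First differences: 35, 153, 403, 833, 1491. Second differences: 118, 250, 430, 658. Third differences: 132, 180, 228. Fourth differences: 48, 48.
Level-4 differences are constant, so s has degree 4.
Fitting a degree-4 polynomial gives s(n) = 2n^4 + 2n³ - 3n² - 4.
Then s(-1) = -7.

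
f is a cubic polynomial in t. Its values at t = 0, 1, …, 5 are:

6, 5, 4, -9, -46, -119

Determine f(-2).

First differences: -1, -1, -13, -37, -73. Second differences: 0, -12, -24, -36. Third differences: -12, -12, -12.
Level-3 differences are constant, so f has degree 3.
Fitting a degree-3 polynomial gives f(t) = -2t³ + 6t² - 5t + 6.
Then f(-2) = 56.

56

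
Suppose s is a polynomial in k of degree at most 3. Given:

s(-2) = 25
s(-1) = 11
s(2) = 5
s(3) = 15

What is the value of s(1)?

1

Write s(k) = ak³ + bk² + ck + d; the 4 given values yield a linear system in the 4 coefficients.
Solving, the leading coefficient vanishes, and s(k) = 3k² - 5k + 3.
Then s(1) = 1.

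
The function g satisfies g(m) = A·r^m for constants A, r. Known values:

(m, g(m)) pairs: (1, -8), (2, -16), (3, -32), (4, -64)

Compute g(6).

-256

Consecutive ratio: -16/(-8) = 2, and -32/(-16) = 2, so r = 2.
Then A·2^1 = -8 gives A = -4, and g(m) = -4·2^m.
g(6) = -4·2^6 = -256.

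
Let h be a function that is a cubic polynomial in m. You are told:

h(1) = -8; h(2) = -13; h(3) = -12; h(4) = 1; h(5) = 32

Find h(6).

Write h(m) = am³ + bm² + cm + d; the 5 given values yield a linear system in the 4 coefficients.
Solving, h(m) = m³ - 3m² - 3m - 3.
Then h(6) = 87.

87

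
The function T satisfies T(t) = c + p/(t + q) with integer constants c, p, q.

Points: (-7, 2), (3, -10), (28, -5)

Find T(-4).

11

(T(t) − c)(t + q) = p for each data point; the three points give a linear system in c and q, then p follows.
Solving: c = -4, q = 2, p = -30, so T(t) = -4 − 30/(t + 2).
Then T(-4) = -4 − 30/(-2) = 11.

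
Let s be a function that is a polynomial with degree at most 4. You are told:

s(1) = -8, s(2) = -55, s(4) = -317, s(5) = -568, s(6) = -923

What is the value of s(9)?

Write s(m) = am^4 + bm³ + cm² + dm + e; the 5 given values yield a linear system in the 5 coefficients.
Solving, the leading coefficient vanishes, and s(m) = -3m³ - 7m² - 5m + 7.
Then s(9) = -2792.

-2792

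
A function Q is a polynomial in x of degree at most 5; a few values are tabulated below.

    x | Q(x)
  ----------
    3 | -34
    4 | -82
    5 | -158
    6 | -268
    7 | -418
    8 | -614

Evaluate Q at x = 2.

First differences: -48, -76, -110, -150, -196. Second differences: -28, -34, -40, -46. Third differences: -6, -6, -6.
Level-3 differences are constant, so Q has degree 3.
Fitting a degree-3 polynomial gives Q(x) = -x³ - 2x² + 3x + 2.
Then Q(2) = -8.

-8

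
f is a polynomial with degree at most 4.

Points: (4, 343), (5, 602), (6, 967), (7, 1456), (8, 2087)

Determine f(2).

Write f(k) = ak^4 + bk³ + ck² + dk + e; the 5 given values yield a linear system in the 5 coefficients.
Solving, the leading coefficient vanishes, and f(k) = 3k³ + 8k² + 4k + 7.
Then f(2) = 71.

71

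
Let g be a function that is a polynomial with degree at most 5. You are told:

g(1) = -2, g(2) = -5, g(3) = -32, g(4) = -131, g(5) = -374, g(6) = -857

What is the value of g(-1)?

First differences: -3, -27, -99, -243, -483. Second differences: -24, -72, -144, -240. Third differences: -48, -72, -96. Fourth differences: -24, -24.
Level-4 differences are constant, so g has degree 4.
Fitting a degree-4 polynomial gives g(k) = -k^4 + 2k³ + k² - 5k + 1.
Then g(-1) = 4.

4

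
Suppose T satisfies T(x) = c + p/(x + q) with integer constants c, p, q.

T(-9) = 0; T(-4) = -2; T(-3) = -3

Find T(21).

(T(x) − c)(x + q) = p for each data point; the three points give a linear system in c and q, then p follows.
Solving: c = 2, q = -1, p = 20, so T(x) = 2 + 20/(x − 1).
Then T(21) = 2 + 20/20 = 3.

3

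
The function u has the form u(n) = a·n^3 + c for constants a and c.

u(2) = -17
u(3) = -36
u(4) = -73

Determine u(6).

From u(2) = -17 and u(3) = -36: 8a + c = -17 and 27a + c = -36.
Subtracting: 19a = -19, so a = -1; then c = -17 − (-1)·8 = -9.
So u(n) = -1n³ − 9, and u(6) = -225.

-225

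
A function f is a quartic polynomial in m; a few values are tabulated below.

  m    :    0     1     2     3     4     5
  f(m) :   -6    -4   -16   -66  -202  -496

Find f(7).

-1966

Write f(m) = am^4 + bm³ + cm² + dm + e; the 6 given values yield a linear system in the 5 coefficients.
Solving, f(m) = -m^4 + 2m³ - 6m² + 7m - 6.
Then f(7) = -1966.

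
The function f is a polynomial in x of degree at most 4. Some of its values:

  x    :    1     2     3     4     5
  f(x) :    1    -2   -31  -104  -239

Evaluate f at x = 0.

First differences: -3, -29, -73, -135. Second differences: -26, -44, -62. Third differences: -18, -18.
Level-3 differences are constant, so f has degree 3.
Fitting a degree-3 polynomial gives f(x) = -3x³ + 5x² + 3x - 4.
Then f(0) = -4.

-4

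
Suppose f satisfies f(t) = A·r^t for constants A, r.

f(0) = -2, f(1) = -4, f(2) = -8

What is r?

2

Consecutive ratio: -4/(-2) = 2, and -8/(-4) = 2, so r = 2.
Then A·2^0 = -2 gives A = -2, and f(t) = -2·2^t.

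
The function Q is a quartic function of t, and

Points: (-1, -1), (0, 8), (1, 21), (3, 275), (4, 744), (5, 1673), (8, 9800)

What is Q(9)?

Write Q(t) = at^4 + bt³ + ct² + dt + e; the 7 given values yield a linear system in the 5 coefficients.
Solving, Q(t) = 2t^4 + 3t³ + 8t + 8.
Then Q(9) = 15389.

15389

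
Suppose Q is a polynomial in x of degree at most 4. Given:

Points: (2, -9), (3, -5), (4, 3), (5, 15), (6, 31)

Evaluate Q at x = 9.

First differences: 4, 8, 12, 16. Second differences: 4, 4, 4.
Level-2 differences are constant, so Q has degree 2.
Fitting a degree-2 polynomial gives Q(x) = 2x² - 6x - 5.
Then Q(9) = 103.

103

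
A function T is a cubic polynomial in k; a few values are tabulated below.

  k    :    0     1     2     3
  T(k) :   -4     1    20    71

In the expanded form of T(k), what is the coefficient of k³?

Write T(k) = ak³ + bk² + ck + d; the 4 given values yield a linear system in the 4 coefficients.
Solving, T(k) = 3k³ - 2k² + 4k - 4.
The coefficient of k³ is 3.

3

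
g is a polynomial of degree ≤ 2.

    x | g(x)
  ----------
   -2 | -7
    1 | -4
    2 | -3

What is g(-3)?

-8

Write g(x) = ax² + bx + c; the 3 given values yield a linear system in the 3 coefficients.
Solving, the leading coefficient vanishes, and g(x) = x - 5.
Then g(-3) = -8.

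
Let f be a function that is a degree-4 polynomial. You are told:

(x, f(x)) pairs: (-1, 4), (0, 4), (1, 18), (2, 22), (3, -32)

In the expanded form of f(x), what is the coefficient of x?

9

Write f(x) = ax^4 + bx³ + cx² + dx + e; the 5 given values yield a linear system in the 5 coefficients.
Solving, f(x) = -x^4 - 2x³ + 8x² + 9x + 4.
The coefficient of x is 9.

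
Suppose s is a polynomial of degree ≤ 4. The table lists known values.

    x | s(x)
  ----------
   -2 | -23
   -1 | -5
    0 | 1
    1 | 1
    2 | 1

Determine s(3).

First differences: 18, 6, 0, 0. Second differences: -12, -6, 0. Third differences: 6, 6.
Level-3 differences are constant, so s has degree 3.
Fitting a degree-3 polynomial gives s(x) = x³ - 3x² + 2x + 1.
Then s(3) = 7.

7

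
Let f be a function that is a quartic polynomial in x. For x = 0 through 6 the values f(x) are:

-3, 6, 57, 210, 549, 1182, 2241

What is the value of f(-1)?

Write f(x) = ax^4 + bx³ + cx² + dx + e; the 7 given values yield a linear system in the 5 coefficients.
Solving, f(x) = x^4 + 4x³ + 2x² + 2x - 3.
Then f(-1) = -6.

-6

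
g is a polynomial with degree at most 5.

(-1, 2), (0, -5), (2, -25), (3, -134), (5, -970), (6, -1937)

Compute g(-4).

83

Write g(k) = ak^5 + bk^4 + ck³ + dk² + ek + p; the 6 given values yield a linear system in the 6 coefficients.
Solving, the leading coefficient vanishes, and g(k) = -k^4 - 4k³ + 6k² + 2k - 5.
Then g(-4) = 83.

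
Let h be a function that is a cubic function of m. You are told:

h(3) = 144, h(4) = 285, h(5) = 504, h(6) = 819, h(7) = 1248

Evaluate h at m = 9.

2520

First differences: 141, 219, 315, 429. Second differences: 78, 96, 114. Third differences: 18, 18.
Level-3 differences are constant, so h has degree 3.
Fitting a degree-3 polynomial gives h(m) = 3m³ + 3m² + 9m + 9.
Then h(9) = 2520.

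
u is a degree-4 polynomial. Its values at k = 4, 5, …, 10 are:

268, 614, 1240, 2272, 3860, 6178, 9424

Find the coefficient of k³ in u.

-1

First differences: 346, 626, 1032, 1588, 2318, 3246. Second differences: 280, 406, 556, 730, 928. Third differences: 126, 150, 174, 198. Fourth differences: 24, 24, 24.
Level-4 differences are constant, so u has degree 4.
Fitting a degree-4 polynomial gives u(k) = k^4 - k³ + 4k² + 2k + 4.
The coefficient of k³ is -1.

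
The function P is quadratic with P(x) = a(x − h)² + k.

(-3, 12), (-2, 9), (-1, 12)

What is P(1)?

First differences -3, 3; second difference 6 = 2a, so a = 3.
Expanding, the x-coefficient is −2ah = -6h; matching it to the data gives h = -2, and then k = 9.
So P(x) = 3(x + 2)² + 9.
P(1) = 3·3² + 9 = 36.

36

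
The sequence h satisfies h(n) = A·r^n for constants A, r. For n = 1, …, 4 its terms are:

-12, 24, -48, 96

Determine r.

Consecutive ratio: 24/(-12) = -2, and -48/24 = -2, so r = -2.
Then A·(-2)^1 = -12 gives A = 6, and h(n) = 6·(-2)^n.

-2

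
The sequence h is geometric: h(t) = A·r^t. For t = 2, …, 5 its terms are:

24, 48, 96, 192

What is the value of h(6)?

Consecutive ratio: 48/24 = 2, and 96/48 = 2, so r = 2.
Then A·2^2 = 24 gives A = 6, and h(t) = 6·2^t.
h(6) = 6·2^6 = 384.

384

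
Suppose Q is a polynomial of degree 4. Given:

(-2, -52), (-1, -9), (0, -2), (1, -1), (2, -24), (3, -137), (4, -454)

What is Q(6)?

-2396

Write Q(n) = an^4 + bn³ + cn² + dn + e; the 7 given values yield a linear system in the 5 coefficients.
Solving, Q(n) = -2n^4 + n³ - n² + 3n - 2.
Then Q(6) = -2396.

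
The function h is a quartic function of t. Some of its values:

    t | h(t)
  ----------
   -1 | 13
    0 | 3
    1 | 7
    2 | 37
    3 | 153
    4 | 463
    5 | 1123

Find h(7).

4357

First differences: -10, 4, 30, 116, 310, 660. Second differences: 14, 26, 86, 194, 350. Third differences: 12, 60, 108, 156. Fourth differences: 48, 48, 48.
Level-4 differences are constant, so h has degree 4.
Fitting a degree-4 polynomial gives h(t) = 2t^4 - 2t³ + 5t² - t + 3.
Then h(7) = 4357.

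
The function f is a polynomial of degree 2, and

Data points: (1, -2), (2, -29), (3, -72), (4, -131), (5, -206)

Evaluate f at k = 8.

-527

Write f(k) = ak² + bk + c; the 5 given values yield a linear system in the 3 coefficients.
Solving, f(k) = -8k² - 3k + 9.
Then f(8) = -527.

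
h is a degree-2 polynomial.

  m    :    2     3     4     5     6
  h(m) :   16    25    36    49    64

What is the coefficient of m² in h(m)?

Write h(m) = am² + bm + c; the 5 given values yield a linear system in the 3 coefficients.
Solving, h(m) = m² + 4m + 4.
The coefficient of m² is 1.

1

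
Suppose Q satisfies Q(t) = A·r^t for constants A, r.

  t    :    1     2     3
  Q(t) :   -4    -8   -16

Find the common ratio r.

Consecutive ratio: -8/(-4) = 2, and -16/(-8) = 2, so r = 2.
Then A·2^1 = -4 gives A = -2, and Q(t) = -2·2^t.

2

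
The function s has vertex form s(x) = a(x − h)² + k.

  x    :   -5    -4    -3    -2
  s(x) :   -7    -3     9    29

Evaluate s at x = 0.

93

First differences 4, 12, 20; second difference 8 = 2a, so a = 4.
Expanding, the x-coefficient is −2ah = -8h; matching it to the data gives h = -5, and then k = -7.
So s(x) = 4(x + 5)² − 7.
s(0) = 4·5² − 7 = 93.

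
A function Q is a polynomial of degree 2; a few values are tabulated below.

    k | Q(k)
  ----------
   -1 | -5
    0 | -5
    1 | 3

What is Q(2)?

Write Q(k) = ak² + bk + c; the 3 given values yield a linear system in the 3 coefficients.
Solving, Q(k) = 4k² + 4k - 5.
Then Q(2) = 19.

19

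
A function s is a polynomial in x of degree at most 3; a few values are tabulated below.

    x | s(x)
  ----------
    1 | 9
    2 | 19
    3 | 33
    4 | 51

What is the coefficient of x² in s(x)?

2

Write s(x) = ax³ + bx² + cx + d; the 4 given values yield a linear system in the 4 coefficients.
Solving, the leading coefficient vanishes, and s(x) = 2x² + 4x + 3.
The coefficient of x² is 2.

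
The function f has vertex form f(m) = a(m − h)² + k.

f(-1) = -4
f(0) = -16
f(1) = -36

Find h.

-2

First differences -12, -20; second difference -8 = 2a, so a = -4.
Expanding, the m-coefficient is −2ah = 8h; matching it to the data gives h = -2, and then k = 0.
So f(m) = -4(m + 2)² + 0.
Hence h = -2.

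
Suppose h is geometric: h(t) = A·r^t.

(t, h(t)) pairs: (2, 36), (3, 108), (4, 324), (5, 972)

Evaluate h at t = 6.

Consecutive ratio: 108/36 = 3, and 324/108 = 3, so r = 3.
Then A·3^2 = 36 gives A = 4, and h(t) = 4·3^t.
h(6) = 4·3^6 = 2916.

2916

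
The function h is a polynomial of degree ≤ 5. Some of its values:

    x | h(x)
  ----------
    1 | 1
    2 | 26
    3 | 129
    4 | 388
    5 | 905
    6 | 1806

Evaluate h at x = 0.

0

First differences: 25, 103, 259, 517, 901. Second differences: 78, 156, 258, 384. Third differences: 78, 102, 126. Fourth differences: 24, 24.
Level-4 differences are constant, so h has degree 4.
Fitting a degree-4 polynomial gives h(x) = x^4 + 3x³ - 4x² + x.
Then h(0) = 0.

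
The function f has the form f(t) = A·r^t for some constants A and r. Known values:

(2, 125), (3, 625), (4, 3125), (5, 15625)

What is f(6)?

Consecutive ratio: 625/125 = 5, and 3125/625 = 5, so r = 5.
Then A·5^2 = 125 gives A = 5, and f(t) = 5·5^t.
f(6) = 5·5^6 = 78125.

78125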